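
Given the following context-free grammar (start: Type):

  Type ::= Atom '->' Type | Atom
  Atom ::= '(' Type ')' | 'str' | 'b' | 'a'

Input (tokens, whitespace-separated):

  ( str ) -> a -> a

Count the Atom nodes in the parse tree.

[Type [Atom ( [Type [Atom str]] )] -> [Type [Atom a] -> [Type [Atom a]]]]

4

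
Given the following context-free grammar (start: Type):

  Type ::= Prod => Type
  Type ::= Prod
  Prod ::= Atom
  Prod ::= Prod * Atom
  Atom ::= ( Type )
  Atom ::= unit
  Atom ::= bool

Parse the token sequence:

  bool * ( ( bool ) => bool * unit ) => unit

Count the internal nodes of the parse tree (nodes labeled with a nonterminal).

[Type [Prod [Prod [Atom bool]] * [Atom ( [Type [Prod [Atom ( [Type [Prod [Atom bool]]] )]] => [Type [Prod [Prod [Atom bool]] * [Atom unit]]]] )]] => [Type [Prod [Atom unit]]]]

19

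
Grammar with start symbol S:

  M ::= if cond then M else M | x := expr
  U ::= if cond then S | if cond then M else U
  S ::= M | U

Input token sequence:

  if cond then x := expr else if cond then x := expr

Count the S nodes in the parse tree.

2

[S [U if cond then [M x := expr] else [U if cond then [S [M x := expr]]]]]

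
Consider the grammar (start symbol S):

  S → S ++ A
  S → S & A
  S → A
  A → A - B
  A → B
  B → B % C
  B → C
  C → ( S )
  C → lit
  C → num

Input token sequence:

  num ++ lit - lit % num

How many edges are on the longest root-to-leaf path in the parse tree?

5

[S [S [A [B [C num]]]] ++ [A [A [B [C lit]]] - [B [B [C lit]] % [C num]]]]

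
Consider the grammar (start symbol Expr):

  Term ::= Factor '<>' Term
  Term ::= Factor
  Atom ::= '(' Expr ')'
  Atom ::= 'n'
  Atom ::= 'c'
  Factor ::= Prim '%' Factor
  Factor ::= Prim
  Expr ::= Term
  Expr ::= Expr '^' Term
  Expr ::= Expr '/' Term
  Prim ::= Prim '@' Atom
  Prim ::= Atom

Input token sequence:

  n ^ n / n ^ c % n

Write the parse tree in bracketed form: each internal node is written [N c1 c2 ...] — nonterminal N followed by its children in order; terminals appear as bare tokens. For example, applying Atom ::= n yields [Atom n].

[Expr [Expr [Expr [Expr [Term [Factor [Prim [Atom n]]]]] ^ [Term [Factor [Prim [Atom n]]]]] / [Term [Factor [Prim [Atom n]]]]] ^ [Term [Factor [Prim [Atom c]] % [Factor [Prim [Atom n]]]]]]

Expr
Expr ^ Term
Expr / Term ^ Term
Expr ^ Term / Term ^ Term
Term ^ Term / Term ^ Term
Factor ^ Term / Term ^ Term
Prim ^ Term / Term ^ Term
Atom ^ Term / Term ^ Term
n ^ Term / Term ^ Term
n ^ Factor / Term ^ Term
n ^ Prim / Term ^ Term
n ^ Atom / Term ^ Term
n ^ n / Term ^ Term
n ^ n / Factor ^ Term
n ^ n / Prim ^ Term
n ^ n / Atom ^ Term
n ^ n / n ^ Term
n ^ n / n ^ Factor
n ^ n / n ^ Prim % Factor
n ^ n / n ^ Atom % Factor
n ^ n / n ^ c % Factor
n ^ n / n ^ c % Prim
n ^ n / n ^ c % Atom
n ^ n / n ^ c % n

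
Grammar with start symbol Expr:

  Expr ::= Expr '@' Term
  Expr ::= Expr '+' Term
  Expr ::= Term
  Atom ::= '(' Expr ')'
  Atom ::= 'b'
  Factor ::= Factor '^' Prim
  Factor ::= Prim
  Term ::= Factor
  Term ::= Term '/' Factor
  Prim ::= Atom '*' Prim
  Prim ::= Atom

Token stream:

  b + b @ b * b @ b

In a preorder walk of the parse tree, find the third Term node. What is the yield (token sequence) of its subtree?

[Expr [Expr [Expr [Expr [Term [Factor [Prim [Atom b]]]]] + [Term [Factor [Prim [Atom b]]]]] @ [Term [Factor [Prim [Atom b] * [Prim [Atom b]]]]]] @ [Term [Factor [Prim [Atom b]]]]]

b * b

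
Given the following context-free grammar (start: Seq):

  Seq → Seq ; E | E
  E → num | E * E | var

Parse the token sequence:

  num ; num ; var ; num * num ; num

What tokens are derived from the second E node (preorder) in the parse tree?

[Seq [Seq [Seq [Seq [Seq [E num]] ; [E num]] ; [E var]] ; [E [E num] * [E num]]] ; [E num]]

num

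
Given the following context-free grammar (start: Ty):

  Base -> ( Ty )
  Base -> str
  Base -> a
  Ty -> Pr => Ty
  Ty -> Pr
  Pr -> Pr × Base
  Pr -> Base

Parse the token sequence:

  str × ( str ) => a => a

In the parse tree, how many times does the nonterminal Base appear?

[Ty [Pr [Pr [Base str]] × [Base ( [Ty [Pr [Base str]]] )]] => [Ty [Pr [Base a]] => [Ty [Pr [Base a]]]]]

5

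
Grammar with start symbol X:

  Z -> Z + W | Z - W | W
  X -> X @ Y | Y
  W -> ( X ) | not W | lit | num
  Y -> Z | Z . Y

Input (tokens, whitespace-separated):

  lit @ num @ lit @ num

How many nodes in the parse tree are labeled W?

4

[X [X [X [X [Y [Z [W lit]]]] @ [Y [Z [W num]]]] @ [Y [Z [W lit]]]] @ [Y [Z [W num]]]]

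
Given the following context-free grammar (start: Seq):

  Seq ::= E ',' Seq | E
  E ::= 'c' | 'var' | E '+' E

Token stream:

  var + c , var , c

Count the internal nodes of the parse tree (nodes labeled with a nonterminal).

8

[Seq [E [E var] + [E c]] , [Seq [E var] , [Seq [E c]]]]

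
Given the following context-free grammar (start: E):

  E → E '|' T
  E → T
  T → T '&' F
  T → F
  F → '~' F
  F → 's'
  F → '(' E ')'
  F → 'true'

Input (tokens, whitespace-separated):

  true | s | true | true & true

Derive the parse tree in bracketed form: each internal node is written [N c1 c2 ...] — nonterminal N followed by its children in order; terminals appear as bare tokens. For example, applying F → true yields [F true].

E
E | T
E | T | T
E | T | T | T
T | T | T | T
F | T | T | T
true | T | T | T
true | F | T | T
true | s | T | T
true | s | F | T
true | s | true | T
true | s | true | T & F
true | s | true | F & F
true | s | true | true & F
true | s | true | true & true

[E [E [E [E [T [F true]]] | [T [F s]]] | [T [F true]]] | [T [T [F true]] & [F true]]]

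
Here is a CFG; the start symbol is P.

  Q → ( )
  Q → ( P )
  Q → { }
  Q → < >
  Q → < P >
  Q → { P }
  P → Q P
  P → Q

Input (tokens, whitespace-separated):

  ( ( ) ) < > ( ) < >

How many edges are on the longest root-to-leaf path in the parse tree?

5

[P [Q ( [P [Q ( )]] )] [P [Q < >] [P [Q ( )] [P [Q < >]]]]]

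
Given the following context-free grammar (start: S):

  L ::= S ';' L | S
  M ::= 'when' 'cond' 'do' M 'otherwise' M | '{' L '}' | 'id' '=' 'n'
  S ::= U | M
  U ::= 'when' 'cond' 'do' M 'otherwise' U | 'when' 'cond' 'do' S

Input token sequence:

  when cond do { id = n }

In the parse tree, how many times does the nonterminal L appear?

1

[S [U when cond do [S [M { [L [S [M id = n]]] }]]]]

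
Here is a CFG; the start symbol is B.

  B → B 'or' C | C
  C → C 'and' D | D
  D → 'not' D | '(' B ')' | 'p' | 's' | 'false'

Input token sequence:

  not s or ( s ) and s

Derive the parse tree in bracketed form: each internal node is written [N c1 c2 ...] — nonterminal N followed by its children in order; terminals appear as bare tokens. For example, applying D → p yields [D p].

B
B or C
C or C
D or C
not D or C
not s or C
not s or C and D
not s or D and D
not s or ( B ) and D
not s or ( C ) and D
not s or ( D ) and D
not s or ( s ) and D
not s or ( s ) and s

[B [B [C [D not [D s]]]] or [C [C [D ( [B [C [D s]]] )]] and [D s]]]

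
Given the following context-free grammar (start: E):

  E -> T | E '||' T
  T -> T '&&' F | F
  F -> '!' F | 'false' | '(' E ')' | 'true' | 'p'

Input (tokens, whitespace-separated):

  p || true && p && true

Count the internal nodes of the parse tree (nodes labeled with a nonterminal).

[E [E [T [F p]]] || [T [T [T [F true]] && [F p]] && [F true]]]

10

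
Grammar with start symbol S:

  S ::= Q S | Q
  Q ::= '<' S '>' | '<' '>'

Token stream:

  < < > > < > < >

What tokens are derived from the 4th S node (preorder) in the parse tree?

[S [Q < [S [Q < >]] >] [S [Q < >] [S [Q < >]]]]

< >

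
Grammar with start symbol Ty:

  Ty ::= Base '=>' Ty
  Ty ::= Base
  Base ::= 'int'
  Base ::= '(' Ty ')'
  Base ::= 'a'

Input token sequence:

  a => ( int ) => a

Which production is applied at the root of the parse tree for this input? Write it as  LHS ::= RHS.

[Ty [Base a] => [Ty [Base ( [Ty [Base int]] )] => [Ty [Base a]]]]

Ty ::= Base '=>' Ty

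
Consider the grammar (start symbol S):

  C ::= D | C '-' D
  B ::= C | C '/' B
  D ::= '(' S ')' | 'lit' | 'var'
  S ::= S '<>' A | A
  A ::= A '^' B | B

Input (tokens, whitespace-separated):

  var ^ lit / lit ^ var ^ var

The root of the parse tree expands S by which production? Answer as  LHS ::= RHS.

[S [A [A [A [A [B [C [D var]]]] ^ [B [C [D lit]] / [B [C [D lit]]]]] ^ [B [C [D var]]]] ^ [B [C [D var]]]]]

S ::= A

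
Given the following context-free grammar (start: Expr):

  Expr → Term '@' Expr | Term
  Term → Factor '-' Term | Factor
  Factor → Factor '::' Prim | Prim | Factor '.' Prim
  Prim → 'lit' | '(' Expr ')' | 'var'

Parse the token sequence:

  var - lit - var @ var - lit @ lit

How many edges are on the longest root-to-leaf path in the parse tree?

[Expr [Term [Factor [Prim var]] - [Term [Factor [Prim lit]] - [Term [Factor [Prim var]]]]] @ [Expr [Term [Factor [Prim var]] - [Term [Factor [Prim lit]]]] @ [Expr [Term [Factor [Prim lit]]]]]]

6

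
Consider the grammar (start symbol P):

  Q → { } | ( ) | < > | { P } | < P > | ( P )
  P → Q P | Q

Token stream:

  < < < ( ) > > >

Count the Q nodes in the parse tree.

4

[P [Q < [P [Q < [P [Q < [P [Q ( )]] >]] >]] >]]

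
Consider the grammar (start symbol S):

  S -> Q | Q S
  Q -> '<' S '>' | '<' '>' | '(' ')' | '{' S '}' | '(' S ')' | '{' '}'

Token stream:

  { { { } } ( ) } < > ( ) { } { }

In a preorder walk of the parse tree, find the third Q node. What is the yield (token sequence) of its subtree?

[S [Q { [S [Q { [S [Q { }]] }] [S [Q ( )]]] }] [S [Q < >] [S [Q ( )] [S [Q { }] [S [Q { }]]]]]]

{ }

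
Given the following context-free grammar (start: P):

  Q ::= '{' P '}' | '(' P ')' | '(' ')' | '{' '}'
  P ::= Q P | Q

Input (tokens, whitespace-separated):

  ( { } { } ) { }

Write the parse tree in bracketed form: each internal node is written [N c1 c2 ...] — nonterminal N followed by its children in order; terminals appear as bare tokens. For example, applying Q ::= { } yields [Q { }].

P
Q P
( P ) P
( Q P ) P
( { } P ) P
( { } Q ) P
( { } { } ) P
( { } { } ) Q
( { } { } ) { }

[P [Q ( [P [Q { }] [P [Q { }]]] )] [P [Q { }]]]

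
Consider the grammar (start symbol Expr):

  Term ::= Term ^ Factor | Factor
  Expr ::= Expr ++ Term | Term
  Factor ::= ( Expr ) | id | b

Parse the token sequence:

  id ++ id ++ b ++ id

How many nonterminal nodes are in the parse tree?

12

[Expr [Expr [Expr [Expr [Term [Factor id]]] ++ [Term [Factor id]]] ++ [Term [Factor b]]] ++ [Term [Factor id]]]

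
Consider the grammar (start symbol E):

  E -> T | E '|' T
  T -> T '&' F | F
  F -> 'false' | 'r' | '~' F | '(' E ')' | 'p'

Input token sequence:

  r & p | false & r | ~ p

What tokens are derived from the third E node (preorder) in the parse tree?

[E [E [E [T [T [F r]] & [F p]]] | [T [T [F false]] & [F r]]] | [T [F ~ [F p]]]]

r & p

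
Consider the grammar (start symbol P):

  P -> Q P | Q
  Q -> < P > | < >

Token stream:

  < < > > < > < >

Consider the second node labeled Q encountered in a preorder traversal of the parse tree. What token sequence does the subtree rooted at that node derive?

< >

[P [Q < [P [Q < >]] >] [P [Q < >] [P [Q < >]]]]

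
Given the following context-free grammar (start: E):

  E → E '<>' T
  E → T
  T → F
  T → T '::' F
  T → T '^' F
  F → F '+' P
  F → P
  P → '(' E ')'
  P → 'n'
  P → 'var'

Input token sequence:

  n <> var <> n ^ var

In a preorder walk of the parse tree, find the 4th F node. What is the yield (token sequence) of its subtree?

[E [E [E [T [F [P n]]]] <> [T [F [P var]]]] <> [T [T [F [P n]]] ^ [F [P var]]]]

var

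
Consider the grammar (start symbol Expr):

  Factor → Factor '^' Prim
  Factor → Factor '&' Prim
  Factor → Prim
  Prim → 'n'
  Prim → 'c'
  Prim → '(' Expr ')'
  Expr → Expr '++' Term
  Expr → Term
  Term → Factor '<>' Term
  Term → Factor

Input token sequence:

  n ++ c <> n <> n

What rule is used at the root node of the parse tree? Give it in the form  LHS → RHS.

[Expr [Expr [Term [Factor [Prim n]]]] ++ [Term [Factor [Prim c]] <> [Term [Factor [Prim n]] <> [Term [Factor [Prim n]]]]]]

Expr → Expr '++' Term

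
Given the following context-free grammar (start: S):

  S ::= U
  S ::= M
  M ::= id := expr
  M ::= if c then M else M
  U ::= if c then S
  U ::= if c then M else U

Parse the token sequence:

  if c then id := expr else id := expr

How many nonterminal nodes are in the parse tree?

4

[S [M if c then [M id := expr] else [M id := expr]]]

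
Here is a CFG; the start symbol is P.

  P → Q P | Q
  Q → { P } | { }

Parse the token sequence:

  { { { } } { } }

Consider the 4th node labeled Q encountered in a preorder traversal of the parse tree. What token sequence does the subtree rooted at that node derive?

[P [Q { [P [Q { [P [Q { }]] }] [P [Q { }]]] }]]

{ }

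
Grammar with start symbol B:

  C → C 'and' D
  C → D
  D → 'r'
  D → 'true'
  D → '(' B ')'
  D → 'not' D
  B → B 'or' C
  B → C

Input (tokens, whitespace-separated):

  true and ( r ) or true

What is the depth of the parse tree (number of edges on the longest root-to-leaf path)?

[B [B [C [C [D true]] and [D ( [B [C [D r]]] )]]] or [C [D true]]]

7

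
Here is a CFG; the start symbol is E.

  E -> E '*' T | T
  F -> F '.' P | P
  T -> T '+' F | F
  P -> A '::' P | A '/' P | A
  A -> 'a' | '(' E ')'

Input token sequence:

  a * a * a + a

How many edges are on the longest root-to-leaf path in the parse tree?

[E [E [E [T [F [P [A a]]]]] * [T [F [P [A a]]]]] * [T [T [F [P [A a]]]] + [F [P [A a]]]]]

7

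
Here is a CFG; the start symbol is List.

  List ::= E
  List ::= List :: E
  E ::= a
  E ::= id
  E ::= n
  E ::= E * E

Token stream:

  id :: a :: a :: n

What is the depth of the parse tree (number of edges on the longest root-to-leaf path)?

5

[List [List [List [List [E id]] :: [E a]] :: [E a]] :: [E n]]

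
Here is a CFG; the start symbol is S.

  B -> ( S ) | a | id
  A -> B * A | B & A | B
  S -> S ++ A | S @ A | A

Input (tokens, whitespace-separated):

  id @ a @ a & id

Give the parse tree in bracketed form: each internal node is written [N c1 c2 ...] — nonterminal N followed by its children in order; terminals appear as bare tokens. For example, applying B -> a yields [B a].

[S [S [S [A [B id]]] @ [A [B a]]] @ [A [B a] & [A [B id]]]]

S
S @ A
S @ A @ A
A @ A @ A
B @ A @ A
id @ A @ A
id @ B @ A
id @ a @ A
id @ a @ B & A
id @ a @ a & A
id @ a @ a & B
id @ a @ a & id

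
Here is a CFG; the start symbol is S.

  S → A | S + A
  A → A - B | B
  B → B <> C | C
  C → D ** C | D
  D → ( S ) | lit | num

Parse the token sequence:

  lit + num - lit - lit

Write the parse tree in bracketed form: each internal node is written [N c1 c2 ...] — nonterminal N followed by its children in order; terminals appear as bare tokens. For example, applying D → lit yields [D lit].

S
S + A
A + A
B + A
C + A
D + A
lit + A
lit + A - B
lit + A - B - B
lit + B - B - B
lit + C - B - B
lit + D - B - B
lit + num - B - B
lit + num - C - B
lit + num - D - B
lit + num - lit - B
lit + num - lit - C
lit + num - lit - D
lit + num - lit - lit

[S [S [A [B [C [D lit]]]]] + [A [A [A [B [C [D num]]]] - [B [C [D lit]]]] - [B [C [D lit]]]]]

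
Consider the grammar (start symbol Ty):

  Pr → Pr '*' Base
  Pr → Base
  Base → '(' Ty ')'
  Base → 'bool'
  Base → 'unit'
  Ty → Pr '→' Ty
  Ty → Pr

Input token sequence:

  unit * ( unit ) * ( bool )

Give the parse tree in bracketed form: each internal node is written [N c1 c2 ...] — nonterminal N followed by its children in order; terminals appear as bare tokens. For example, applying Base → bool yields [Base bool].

[Ty [Pr [Pr [Pr [Base unit]] * [Base ( [Ty [Pr [Base unit]]] )]] * [Base ( [Ty [Pr [Base bool]]] )]]]

Ty
Pr
Pr * Base
Pr * Base * Base
Base * Base * Base
unit * Base * Base
unit * ( Ty ) * Base
unit * ( Pr ) * Base
unit * ( Base ) * Base
unit * ( unit ) * Base
unit * ( unit ) * ( Ty )
unit * ( unit ) * ( Pr )
unit * ( unit ) * ( Base )
unit * ( unit ) * ( bool )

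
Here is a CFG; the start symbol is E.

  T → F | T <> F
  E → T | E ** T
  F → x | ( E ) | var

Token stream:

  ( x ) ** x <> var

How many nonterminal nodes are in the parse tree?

11

[E [E [T [F ( [E [T [F x]]] )]]] ** [T [T [F x]] <> [F var]]]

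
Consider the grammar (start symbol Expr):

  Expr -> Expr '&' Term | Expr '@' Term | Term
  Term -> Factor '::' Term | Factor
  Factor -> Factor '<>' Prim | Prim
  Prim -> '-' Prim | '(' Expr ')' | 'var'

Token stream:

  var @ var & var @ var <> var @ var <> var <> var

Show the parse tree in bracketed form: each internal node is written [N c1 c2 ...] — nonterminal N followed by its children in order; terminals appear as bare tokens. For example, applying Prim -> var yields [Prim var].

[Expr [Expr [Expr [Expr [Expr [Term [Factor [Prim var]]]] @ [Term [Factor [Prim var]]]] & [Term [Factor [Prim var]]]] @ [Term [Factor [Factor [Prim var]] <> [Prim var]]]] @ [Term [Factor [Factor [Factor [Prim var]] <> [Prim var]] <> [Prim var]]]]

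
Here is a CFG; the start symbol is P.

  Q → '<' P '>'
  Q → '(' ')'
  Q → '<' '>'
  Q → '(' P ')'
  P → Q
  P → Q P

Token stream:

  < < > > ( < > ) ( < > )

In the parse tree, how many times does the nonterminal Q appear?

[P [Q < [P [Q < >]] >] [P [Q ( [P [Q < >]] )] [P [Q ( [P [Q < >]] )]]]]

6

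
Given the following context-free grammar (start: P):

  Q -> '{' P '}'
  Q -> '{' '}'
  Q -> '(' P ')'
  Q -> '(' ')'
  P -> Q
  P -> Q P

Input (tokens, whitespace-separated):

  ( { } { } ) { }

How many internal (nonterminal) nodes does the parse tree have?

8

[P [Q ( [P [Q { }] [P [Q { }]]] )] [P [Q { }]]]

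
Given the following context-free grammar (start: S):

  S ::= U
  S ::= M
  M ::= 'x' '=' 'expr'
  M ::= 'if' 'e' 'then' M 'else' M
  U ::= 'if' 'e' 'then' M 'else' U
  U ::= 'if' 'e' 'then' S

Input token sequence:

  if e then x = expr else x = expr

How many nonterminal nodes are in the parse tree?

[S [M if e then [M x = expr] else [M x = expr]]]

4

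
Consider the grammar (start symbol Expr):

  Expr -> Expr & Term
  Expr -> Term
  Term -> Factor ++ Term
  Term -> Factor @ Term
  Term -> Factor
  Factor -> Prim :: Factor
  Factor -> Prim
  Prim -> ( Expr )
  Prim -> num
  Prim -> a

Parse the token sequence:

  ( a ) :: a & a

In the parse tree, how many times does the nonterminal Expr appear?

[Expr [Expr [Term [Factor [Prim ( [Expr [Term [Factor [Prim a]]]] )] :: [Factor [Prim a]]]]] & [Term [Factor [Prim a]]]]

3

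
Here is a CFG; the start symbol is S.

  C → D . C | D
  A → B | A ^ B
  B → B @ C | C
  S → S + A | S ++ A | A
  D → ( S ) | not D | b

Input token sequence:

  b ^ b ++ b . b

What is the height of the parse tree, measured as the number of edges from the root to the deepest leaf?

[S [S [A [A [B [C [D b]]]] ^ [B [C [D b]]]]] ++ [A [B [C [D b] . [C [D b]]]]]]

7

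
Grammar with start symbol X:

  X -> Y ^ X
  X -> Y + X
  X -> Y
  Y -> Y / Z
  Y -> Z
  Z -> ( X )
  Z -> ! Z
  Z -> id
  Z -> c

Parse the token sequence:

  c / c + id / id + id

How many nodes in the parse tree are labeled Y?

[X [Y [Y [Z c]] / [Z c]] + [X [Y [Y [Z id]] / [Z id]] + [X [Y [Z id]]]]]

5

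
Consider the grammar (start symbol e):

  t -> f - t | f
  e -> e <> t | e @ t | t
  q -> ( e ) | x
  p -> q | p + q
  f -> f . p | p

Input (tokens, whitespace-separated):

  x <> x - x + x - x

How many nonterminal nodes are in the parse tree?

[e [e [t [f [p [q x]]]]] <> [t [f [p [q x]]] - [t [f [p [p [q x]] + [q x]]] - [t [f [p [q x]]]]]]]

20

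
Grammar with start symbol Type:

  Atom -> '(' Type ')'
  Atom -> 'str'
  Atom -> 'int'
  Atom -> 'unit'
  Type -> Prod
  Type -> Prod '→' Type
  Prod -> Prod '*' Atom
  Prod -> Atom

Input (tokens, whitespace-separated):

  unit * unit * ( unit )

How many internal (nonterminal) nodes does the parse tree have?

10

[Type [Prod [Prod [Prod [Atom unit]] * [Atom unit]] * [Atom ( [Type [Prod [Atom unit]]] )]]]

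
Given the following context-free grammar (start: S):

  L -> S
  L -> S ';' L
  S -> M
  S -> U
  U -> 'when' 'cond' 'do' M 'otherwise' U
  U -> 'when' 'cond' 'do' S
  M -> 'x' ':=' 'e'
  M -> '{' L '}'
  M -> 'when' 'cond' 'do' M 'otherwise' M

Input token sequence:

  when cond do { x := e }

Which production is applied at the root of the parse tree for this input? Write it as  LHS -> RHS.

S -> U

[S [U when cond do [S [M { [L [S [M x := e]]] }]]]]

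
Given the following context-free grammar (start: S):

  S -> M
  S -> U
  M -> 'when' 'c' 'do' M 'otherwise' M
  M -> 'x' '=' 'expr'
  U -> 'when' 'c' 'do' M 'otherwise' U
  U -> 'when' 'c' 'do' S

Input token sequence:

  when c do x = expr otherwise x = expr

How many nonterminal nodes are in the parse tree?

[S [M when c do [M x = expr] otherwise [M x = expr]]]

4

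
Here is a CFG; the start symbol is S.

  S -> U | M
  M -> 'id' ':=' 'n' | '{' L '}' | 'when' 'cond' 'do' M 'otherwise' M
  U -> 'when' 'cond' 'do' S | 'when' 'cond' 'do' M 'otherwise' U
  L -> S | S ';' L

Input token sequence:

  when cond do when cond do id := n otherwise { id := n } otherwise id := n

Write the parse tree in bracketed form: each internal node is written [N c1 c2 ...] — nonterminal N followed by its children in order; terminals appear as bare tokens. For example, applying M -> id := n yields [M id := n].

[S [M when cond do [M when cond do [M id := n] otherwise [M { [L [S [M id := n]]] }]] otherwise [M id := n]]]

S
M
when cond do M otherwise M
when cond do when cond do M otherwise M otherwise M
when cond do when cond do id := n otherwise M otherwise M
when cond do when cond do id := n otherwise { L } otherwise M
when cond do when cond do id := n otherwise { S } otherwise M
when cond do when cond do id := n otherwise { M } otherwise M
when cond do when cond do id := n otherwise { id := n } otherwise M
when cond do when cond do id := n otherwise { id := n } otherwise id := n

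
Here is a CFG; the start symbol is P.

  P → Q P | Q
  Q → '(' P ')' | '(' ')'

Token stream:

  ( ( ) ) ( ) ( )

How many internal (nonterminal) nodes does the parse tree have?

8

[P [Q ( [P [Q ( )]] )] [P [Q ( )] [P [Q ( )]]]]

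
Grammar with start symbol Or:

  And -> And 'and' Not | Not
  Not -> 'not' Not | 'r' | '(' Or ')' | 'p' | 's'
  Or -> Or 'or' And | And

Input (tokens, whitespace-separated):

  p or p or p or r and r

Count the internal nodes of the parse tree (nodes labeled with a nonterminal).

14

[Or [Or [Or [Or [And [Not p]]] or [And [Not p]]] or [And [Not p]]] or [And [And [Not r]] and [Not r]]]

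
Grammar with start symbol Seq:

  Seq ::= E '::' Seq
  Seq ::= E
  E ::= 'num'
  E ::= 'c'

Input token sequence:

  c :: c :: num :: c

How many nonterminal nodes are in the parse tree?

[Seq [E c] :: [Seq [E c] :: [Seq [E num] :: [Seq [E c]]]]]

8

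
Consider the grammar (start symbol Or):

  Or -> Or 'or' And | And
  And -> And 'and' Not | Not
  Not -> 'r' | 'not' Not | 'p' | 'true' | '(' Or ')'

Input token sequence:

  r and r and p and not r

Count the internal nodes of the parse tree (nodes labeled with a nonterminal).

10

[Or [And [And [And [And [Not r]] and [Not r]] and [Not p]] and [Not not [Not r]]]]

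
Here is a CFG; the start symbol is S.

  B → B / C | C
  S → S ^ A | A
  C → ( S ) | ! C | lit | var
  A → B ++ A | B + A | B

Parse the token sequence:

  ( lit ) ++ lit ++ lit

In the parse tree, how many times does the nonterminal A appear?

[S [A [B [C ( [S [A [B [C lit]]]] )]] ++ [A [B [C lit]] ++ [A [B [C lit]]]]]]

4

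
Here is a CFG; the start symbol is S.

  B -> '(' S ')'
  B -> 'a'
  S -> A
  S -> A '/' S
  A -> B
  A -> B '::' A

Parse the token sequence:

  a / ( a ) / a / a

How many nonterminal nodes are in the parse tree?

[S [A [B a]] / [S [A [B ( [S [A [B a]]] )]] / [S [A [B a]] / [S [A [B a]]]]]]

15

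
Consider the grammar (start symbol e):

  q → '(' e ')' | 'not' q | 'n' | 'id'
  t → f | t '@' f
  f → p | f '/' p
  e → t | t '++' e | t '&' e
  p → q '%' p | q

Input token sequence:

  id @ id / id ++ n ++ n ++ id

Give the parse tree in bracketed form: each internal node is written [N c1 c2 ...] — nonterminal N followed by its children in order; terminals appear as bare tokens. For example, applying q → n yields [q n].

[e [t [t [f [p [q id]]]] @ [f [f [p [q id]]] / [p [q id]]]] ++ [e [t [f [p [q n]]]] ++ [e [t [f [p [q n]]]] ++ [e [t [f [p [q id]]]]]]]]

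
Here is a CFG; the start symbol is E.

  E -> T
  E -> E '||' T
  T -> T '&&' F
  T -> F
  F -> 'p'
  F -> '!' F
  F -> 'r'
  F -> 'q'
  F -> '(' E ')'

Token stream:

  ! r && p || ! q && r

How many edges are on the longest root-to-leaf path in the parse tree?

6

[E [E [T [T [F ! [F r]]] && [F p]]] || [T [T [F ! [F q]]] && [F r]]]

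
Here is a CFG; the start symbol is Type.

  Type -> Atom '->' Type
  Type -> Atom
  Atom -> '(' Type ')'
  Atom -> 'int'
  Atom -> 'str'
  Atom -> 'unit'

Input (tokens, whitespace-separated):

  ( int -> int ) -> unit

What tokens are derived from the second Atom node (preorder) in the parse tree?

int

[Type [Atom ( [Type [Atom int] -> [Type [Atom int]]] )] -> [Type [Atom unit]]]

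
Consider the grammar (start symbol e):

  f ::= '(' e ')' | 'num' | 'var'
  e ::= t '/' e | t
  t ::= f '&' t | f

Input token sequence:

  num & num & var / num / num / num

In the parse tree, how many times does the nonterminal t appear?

6

[e [t [f num] & [t [f num] & [t [f var]]]] / [e [t [f num]] / [e [t [f num]] / [e [t [f num]]]]]]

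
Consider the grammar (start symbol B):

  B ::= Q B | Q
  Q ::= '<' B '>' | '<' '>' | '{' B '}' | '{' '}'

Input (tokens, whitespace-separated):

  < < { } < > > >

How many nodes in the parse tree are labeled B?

4

[B [Q < [B [Q < [B [Q { }] [B [Q < >]]] >]] >]]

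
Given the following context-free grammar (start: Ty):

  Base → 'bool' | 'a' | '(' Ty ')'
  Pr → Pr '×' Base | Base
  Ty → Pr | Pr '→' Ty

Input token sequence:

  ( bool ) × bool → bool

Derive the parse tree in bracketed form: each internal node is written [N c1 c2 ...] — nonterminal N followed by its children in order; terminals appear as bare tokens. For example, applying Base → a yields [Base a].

Ty
Pr → Ty
Pr × Base → Ty
Base × Base → Ty
( Ty ) × Base → Ty
( Pr ) × Base → Ty
( Base ) × Base → Ty
( bool ) × Base → Ty
( bool ) × bool → Ty
( bool ) × bool → Pr
( bool ) × bool → Base
( bool ) × bool → bool

[Ty [Pr [Pr [Base ( [Ty [Pr [Base bool]]] )]] × [Base bool]] → [Ty [Pr [Base bool]]]]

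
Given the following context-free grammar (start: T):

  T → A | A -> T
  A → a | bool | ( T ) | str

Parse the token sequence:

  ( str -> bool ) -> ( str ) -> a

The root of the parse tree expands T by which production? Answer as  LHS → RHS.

T → A -> T

[T [A ( [T [A str] -> [T [A bool]]] )] -> [T [A ( [T [A str]] )] -> [T [A a]]]]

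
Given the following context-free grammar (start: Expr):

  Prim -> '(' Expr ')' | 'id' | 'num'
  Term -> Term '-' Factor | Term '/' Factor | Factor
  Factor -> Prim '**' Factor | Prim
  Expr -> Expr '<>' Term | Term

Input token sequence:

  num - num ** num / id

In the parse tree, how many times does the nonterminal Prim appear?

[Expr [Term [Term [Term [Factor [Prim num]]] - [Factor [Prim num] ** [Factor [Prim num]]]] / [Factor [Prim id]]]]

4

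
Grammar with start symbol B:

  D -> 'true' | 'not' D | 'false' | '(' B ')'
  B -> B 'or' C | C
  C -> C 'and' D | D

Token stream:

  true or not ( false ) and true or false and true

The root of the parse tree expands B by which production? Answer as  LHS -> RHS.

[B [B [B [C [D true]]] or [C [C [D not [D ( [B [C [D false]]] )]]] and [D true]]] or [C [C [D false]] and [D true]]]

B -> B 'or' C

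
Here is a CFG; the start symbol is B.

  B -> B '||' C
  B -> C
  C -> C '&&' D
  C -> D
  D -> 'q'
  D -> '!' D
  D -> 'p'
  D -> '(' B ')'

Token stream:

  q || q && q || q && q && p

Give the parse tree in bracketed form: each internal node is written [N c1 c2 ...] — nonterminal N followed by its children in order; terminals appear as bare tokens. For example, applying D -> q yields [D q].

[B [B [B [C [D q]]] || [C [C [D q]] && [D q]]] || [C [C [C [D q]] && [D q]] && [D p]]]

B
B || C
B || C || C
C || C || C
D || C || C
q || C || C
q || C && D || C
q || D && D || C
q || q && D || C
q || q && q || C
q || q && q || C && D
q || q && q || C && D && D
q || q && q || D && D && D
q || q && q || q && D && D
q || q && q || q && q && D
q || q && q || q && q && p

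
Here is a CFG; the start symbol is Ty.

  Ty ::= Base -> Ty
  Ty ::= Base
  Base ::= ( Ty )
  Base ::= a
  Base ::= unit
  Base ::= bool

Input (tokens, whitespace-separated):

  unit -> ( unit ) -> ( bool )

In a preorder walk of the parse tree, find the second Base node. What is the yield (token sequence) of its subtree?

( unit )

[Ty [Base unit] -> [Ty [Base ( [Ty [Base unit]] )] -> [Ty [Base ( [Ty [Base bool]] )]]]]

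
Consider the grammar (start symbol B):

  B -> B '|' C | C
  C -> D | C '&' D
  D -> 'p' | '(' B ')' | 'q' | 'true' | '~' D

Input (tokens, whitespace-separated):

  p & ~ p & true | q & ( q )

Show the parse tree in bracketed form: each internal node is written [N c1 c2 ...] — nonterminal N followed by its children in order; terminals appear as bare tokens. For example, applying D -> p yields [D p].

B
B | C
C | C
C & D | C
C & D & D | C
D & D & D | C
p & D & D | C
p & ~ D & D | C
p & ~ p & D | C
p & ~ p & true | C
p & ~ p & true | C & D
p & ~ p & true | D & D
p & ~ p & true | q & D
p & ~ p & true | q & ( B )
p & ~ p & true | q & ( C )
p & ~ p & true | q & ( D )
p & ~ p & true | q & ( q )

[B [B [C [C [C [D p]] & [D ~ [D p]]] & [D true]]] | [C [C [D q]] & [D ( [B [C [D q]]] )]]]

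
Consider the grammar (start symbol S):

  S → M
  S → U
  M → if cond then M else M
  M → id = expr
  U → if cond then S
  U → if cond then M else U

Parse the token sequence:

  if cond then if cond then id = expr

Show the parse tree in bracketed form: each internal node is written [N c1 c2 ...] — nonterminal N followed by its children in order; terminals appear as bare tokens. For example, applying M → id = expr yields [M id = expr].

[S [U if cond then [S [U if cond then [S [M id = expr]]]]]]

S
U
if cond then S
if cond then U
if cond then if cond then S
if cond then if cond then M
if cond then if cond then id = expr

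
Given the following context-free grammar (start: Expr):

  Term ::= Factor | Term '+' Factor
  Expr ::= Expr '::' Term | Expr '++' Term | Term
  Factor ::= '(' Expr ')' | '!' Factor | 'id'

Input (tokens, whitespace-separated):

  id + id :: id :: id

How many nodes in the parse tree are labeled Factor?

[Expr [Expr [Expr [Term [Term [Factor id]] + [Factor id]]] :: [Term [Factor id]]] :: [Term [Factor id]]]

4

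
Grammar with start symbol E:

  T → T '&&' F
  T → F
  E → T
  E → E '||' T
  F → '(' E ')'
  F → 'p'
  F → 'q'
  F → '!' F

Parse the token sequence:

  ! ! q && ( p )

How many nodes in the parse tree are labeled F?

[E [T [T [F ! [F ! [F q]]]] && [F ( [E [T [F p]]] )]]]

5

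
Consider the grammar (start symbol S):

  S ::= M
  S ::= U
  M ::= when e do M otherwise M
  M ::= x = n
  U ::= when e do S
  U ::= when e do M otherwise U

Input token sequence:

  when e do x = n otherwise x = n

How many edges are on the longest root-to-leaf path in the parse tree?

3

[S [M when e do [M x = n] otherwise [M x = n]]]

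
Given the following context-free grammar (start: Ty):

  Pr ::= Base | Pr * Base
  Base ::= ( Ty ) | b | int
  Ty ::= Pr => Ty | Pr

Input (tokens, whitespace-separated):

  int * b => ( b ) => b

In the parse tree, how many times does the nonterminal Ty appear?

4

[Ty [Pr [Pr [Base int]] * [Base b]] => [Ty [Pr [Base ( [Ty [Pr [Base b]]] )]] => [Ty [Pr [Base b]]]]]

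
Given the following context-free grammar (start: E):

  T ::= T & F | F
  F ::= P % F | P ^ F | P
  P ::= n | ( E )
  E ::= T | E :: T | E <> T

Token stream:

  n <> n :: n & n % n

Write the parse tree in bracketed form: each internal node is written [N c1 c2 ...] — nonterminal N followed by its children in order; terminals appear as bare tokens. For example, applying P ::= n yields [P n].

E
E :: T
E <> T :: T
T <> T :: T
F <> T :: T
P <> T :: T
n <> T :: T
n <> F :: T
n <> P :: T
n <> n :: T
n <> n :: T & F
n <> n :: F & F
n <> n :: P & F
n <> n :: n & F
n <> n :: n & P % F
n <> n :: n & n % F
n <> n :: n & n % P
n <> n :: n & n % n

[E [E [E [T [F [P n]]]] <> [T [F [P n]]]] :: [T [T [F [P n]]] & [F [P n] % [F [P n]]]]]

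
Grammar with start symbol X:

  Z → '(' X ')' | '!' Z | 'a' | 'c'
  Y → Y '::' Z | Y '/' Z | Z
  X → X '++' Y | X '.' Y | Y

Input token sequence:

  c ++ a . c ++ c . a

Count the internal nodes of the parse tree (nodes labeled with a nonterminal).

15

[X [X [X [X [X [Y [Z c]]] ++ [Y [Z a]]] . [Y [Z c]]] ++ [Y [Z c]]] . [Y [Z a]]]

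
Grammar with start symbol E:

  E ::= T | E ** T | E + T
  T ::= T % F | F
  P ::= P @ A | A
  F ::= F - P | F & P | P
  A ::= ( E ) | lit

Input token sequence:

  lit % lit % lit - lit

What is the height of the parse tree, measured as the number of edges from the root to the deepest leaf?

7

[E [T [T [T [F [P [A lit]]]] % [F [P [A lit]]]] % [F [F [P [A lit]]] - [P [A lit]]]]]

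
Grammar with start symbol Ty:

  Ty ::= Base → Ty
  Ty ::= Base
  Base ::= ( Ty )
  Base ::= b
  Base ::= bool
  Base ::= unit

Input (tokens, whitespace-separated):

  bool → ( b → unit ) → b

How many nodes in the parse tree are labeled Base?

5

[Ty [Base bool] → [Ty [Base ( [Ty [Base b] → [Ty [Base unit]]] )] → [Ty [Base b]]]]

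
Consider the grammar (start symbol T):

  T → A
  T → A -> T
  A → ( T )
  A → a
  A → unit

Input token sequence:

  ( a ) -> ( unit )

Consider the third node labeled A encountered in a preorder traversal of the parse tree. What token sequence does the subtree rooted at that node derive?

[T [A ( [T [A a]] )] -> [T [A ( [T [A unit]] )]]]

( unit )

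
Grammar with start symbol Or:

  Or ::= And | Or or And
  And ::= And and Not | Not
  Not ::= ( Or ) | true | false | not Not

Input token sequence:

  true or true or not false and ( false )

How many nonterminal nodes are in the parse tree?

[Or [Or [Or [And [Not true]]] or [And [Not true]]] or [And [And [Not not [Not false]]] and [Not ( [Or [And [Not false]]] )]]]

15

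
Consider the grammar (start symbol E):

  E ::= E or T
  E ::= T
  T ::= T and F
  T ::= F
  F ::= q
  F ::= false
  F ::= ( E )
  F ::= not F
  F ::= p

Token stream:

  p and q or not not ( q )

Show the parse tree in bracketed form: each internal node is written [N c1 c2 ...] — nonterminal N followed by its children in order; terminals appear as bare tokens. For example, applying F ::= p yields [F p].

E
E or T
T or T
T and F or T
F and F or T
p and F or T
p and q or T
p and q or F
p and q or not F
p and q or not not F
p and q or not not ( E )
p and q or not not ( T )
p and q or not not ( F )
p and q or not not ( q )

[E [E [T [T [F p]] and [F q]]] or [T [F not [F not [F ( [E [T [F q]]] )]]]]]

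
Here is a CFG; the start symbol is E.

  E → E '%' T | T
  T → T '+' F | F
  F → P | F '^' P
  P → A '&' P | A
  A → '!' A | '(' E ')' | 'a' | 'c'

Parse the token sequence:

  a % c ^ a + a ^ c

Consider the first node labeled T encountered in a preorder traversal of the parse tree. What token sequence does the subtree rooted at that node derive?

[E [E [T [F [P [A a]]]]] % [T [T [F [F [P [A c]]] ^ [P [A a]]]] + [F [F [P [A a]]] ^ [P [A c]]]]]

a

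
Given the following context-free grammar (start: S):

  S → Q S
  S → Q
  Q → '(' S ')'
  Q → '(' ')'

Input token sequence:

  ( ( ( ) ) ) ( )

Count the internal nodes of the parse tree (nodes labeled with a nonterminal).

[S [Q ( [S [Q ( [S [Q ( )]] )]] )] [S [Q ( )]]]

8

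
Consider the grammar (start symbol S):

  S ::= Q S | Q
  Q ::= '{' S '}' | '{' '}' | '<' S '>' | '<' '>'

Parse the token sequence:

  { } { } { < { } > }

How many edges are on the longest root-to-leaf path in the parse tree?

8

[S [Q { }] [S [Q { }] [S [Q { [S [Q < [S [Q { }]] >]] }]]]]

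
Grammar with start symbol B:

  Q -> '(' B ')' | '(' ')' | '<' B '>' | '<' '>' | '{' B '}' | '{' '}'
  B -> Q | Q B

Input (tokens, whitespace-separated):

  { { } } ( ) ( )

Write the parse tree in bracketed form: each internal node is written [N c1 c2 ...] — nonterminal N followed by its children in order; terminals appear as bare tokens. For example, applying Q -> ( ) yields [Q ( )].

[B [Q { [B [Q { }]] }] [B [Q ( )] [B [Q ( )]]]]

B
Q B
{ B } B
{ Q } B
{ { } } B
{ { } } Q B
{ { } } ( ) B
{ { } } ( ) Q
{ { } } ( ) ( )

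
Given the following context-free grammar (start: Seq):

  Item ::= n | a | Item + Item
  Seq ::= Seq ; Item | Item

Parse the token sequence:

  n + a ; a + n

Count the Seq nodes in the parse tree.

[Seq [Seq [Item [Item n] + [Item a]]] ; [Item [Item a] + [Item n]]]

2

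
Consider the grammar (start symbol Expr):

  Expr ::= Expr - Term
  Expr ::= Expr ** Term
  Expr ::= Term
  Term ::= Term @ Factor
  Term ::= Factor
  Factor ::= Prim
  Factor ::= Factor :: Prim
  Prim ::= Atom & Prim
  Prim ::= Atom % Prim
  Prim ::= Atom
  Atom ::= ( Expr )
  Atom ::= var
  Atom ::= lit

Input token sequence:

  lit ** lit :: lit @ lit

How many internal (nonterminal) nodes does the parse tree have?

17

[Expr [Expr [Term [Factor [Prim [Atom lit]]]]] ** [Term [Term [Factor [Factor [Prim [Atom lit]]] :: [Prim [Atom lit]]]] @ [Factor [Prim [Atom lit]]]]]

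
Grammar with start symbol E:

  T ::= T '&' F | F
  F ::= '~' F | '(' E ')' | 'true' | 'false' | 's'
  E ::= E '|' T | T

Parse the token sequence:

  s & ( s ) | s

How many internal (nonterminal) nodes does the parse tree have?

[E [E [T [T [F s]] & [F ( [E [T [F s]]] )]]] | [T [F s]]]

11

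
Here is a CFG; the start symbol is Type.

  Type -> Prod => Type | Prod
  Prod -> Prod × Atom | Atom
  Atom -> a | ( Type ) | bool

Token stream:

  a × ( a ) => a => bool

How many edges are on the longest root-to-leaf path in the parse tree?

6

[Type [Prod [Prod [Atom a]] × [Atom ( [Type [Prod [Atom a]]] )]] => [Type [Prod [Atom a]] => [Type [Prod [Atom bool]]]]]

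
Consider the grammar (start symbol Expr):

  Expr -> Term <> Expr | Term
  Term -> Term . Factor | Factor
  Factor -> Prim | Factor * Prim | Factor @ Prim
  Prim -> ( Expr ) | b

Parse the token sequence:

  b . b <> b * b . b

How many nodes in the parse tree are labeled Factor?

5

[Expr [Term [Term [Factor [Prim b]]] . [Factor [Prim b]]] <> [Expr [Term [Term [Factor [Factor [Prim b]] * [Prim b]]] . [Factor [Prim b]]]]]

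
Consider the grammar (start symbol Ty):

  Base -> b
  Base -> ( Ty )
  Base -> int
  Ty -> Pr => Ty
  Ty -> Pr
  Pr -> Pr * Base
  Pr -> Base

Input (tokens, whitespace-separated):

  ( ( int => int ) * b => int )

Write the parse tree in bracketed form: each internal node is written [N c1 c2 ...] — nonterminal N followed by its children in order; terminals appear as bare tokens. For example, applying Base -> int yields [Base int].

Ty
Pr
Base
( Ty )
( Pr => Ty )
( Pr * Base => Ty )
( Base * Base => Ty )
( ( Ty ) * Base => Ty )
( ( Pr => Ty ) * Base => Ty )
( ( Base => Ty ) * Base => Ty )
( ( int => Ty ) * Base => Ty )
( ( int => Pr ) * Base => Ty )
( ( int => Base ) * Base => Ty )
( ( int => int ) * Base => Ty )
( ( int => int ) * b => Ty )
( ( int => int ) * b => Pr )
( ( int => int ) * b => Base )
( ( int => int ) * b => int )

[Ty [Pr [Base ( [Ty [Pr [Pr [Base ( [Ty [Pr [Base int]] => [Ty [Pr [Base int]]]] )]] * [Base b]] => [Ty [Pr [Base int]]]] )]]]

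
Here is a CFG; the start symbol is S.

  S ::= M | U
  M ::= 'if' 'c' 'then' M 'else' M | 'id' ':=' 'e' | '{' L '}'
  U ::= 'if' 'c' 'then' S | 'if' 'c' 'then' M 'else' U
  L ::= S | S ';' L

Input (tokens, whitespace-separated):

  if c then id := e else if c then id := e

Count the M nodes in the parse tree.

[S [U if c then [M id := e] else [U if c then [S [M id := e]]]]]

2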